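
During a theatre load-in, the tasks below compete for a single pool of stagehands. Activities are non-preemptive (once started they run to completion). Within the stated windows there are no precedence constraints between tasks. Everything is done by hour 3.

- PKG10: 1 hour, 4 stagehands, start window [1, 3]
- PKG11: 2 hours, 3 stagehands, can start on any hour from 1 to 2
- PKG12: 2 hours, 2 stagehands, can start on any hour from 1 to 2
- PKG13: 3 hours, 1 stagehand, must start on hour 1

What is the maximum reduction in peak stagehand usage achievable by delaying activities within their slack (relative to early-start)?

4

Early-start peak: h1:10  h2:6  h3:1 ⇒ 10.
Leveled (PKG10@1, PKG11@2, PKG12@2, PKG13@1): h1:5  h2:6  h3:6 ⇒ 6.
Reduction 10 − 6 = 4.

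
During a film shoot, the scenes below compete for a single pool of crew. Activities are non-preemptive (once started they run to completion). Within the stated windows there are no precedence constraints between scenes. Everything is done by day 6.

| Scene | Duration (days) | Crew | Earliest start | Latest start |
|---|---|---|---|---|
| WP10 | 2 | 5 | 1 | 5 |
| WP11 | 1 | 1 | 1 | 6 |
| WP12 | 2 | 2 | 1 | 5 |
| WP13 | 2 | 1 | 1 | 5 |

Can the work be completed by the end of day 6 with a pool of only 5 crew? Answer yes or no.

Schedule WP10@1, WP11@3, WP12@3, WP13@3: d1:5  d2:5  d3:4  d4:3  d5:0  d6:0 — peak 5 ≤ 5.

yes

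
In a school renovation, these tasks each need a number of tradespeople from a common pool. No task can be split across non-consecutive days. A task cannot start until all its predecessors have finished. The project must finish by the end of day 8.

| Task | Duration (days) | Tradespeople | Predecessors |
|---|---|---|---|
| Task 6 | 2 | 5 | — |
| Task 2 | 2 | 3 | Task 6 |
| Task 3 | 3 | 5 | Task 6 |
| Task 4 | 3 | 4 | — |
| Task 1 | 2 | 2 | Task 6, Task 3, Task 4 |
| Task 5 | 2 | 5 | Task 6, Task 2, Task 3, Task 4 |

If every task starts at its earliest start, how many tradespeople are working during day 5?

At early start, day 5 has: Task 3.
Demand: 5 = 5.

5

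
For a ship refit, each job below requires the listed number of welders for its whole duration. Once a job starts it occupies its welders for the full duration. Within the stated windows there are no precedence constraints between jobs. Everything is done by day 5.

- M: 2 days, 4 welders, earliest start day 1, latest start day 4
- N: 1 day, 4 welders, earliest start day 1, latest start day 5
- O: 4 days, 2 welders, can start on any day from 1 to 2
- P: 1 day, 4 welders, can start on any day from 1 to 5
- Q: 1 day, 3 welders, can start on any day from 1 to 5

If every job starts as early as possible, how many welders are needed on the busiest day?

17

Early-start schedule: M@1, N@1, O@1, P@1, Q@1.
Load per day: day 1: 17, day 2: 6, day 3: 2, day 4: 2, day 5: 0.
Peak is 17.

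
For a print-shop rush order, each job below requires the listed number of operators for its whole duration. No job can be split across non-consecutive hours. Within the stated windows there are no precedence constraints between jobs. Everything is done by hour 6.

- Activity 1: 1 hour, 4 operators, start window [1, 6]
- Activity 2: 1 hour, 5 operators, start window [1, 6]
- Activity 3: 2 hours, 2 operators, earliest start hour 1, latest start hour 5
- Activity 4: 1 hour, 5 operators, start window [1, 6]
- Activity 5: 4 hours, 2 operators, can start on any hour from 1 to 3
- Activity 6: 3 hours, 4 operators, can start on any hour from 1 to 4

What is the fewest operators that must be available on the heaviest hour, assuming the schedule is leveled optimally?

Early-start (Activity 1@1, Activity 2@1, Activity 3@1, Activity 4@1, Activity 5@1, Activity 6@1) gives peak 22: h1:22  h2:8  h3:6  h4:2  h5:0  h6:0.
Shift Activity 2→2, Activity 4→3, Activity 5→3, Activity 6→4.
Schedule Activity 1@1, Activity 2@2, Activity 3@1, Activity 4@3, Activity 5@3, Activity 6@4: h1:6  h2:7  h3:7  h4:6  h5:6  h6:6 — peak 7.
Total operator-hours = 38 over 6 hours ⇒ peak ≥ ⌈38/6⌉ = 7, so 7 is optimal.

7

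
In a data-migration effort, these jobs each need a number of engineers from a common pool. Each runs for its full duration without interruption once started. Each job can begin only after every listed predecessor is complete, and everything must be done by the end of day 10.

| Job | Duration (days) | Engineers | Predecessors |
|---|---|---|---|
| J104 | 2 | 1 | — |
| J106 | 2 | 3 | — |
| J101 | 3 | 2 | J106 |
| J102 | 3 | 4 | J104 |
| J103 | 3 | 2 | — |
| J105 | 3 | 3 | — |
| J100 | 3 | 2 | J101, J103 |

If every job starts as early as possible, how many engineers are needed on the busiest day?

11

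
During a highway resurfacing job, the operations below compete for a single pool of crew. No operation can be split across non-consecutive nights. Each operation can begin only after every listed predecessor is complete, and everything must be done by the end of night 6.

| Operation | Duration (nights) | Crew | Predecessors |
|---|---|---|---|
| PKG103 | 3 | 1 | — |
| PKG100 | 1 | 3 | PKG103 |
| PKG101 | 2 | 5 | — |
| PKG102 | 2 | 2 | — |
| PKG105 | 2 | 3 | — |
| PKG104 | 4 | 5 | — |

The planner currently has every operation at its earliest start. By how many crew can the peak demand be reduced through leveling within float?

8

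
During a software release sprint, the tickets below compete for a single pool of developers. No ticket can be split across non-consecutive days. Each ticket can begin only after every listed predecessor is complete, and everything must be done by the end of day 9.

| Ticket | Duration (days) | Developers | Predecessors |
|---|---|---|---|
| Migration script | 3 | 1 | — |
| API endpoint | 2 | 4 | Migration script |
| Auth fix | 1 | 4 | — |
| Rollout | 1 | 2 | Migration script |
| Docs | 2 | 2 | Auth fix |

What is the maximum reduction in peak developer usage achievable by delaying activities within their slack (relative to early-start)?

Early-start peak: d1:5  d2:3  d3:3  d4:6  d5:4  d6:0  d7:0  d8:0  d9:0 ⇒ 6.
Leveled (Migration script@1, API endpoint@4, Auth fix@6, Rollout@7, Docs@7): d1:1  d2:1  d3:1  d4:4  d5:4  d6:4  d7:4  d8:2  d9:0 ⇒ 4.
Reduction 6 − 4 = 2.

2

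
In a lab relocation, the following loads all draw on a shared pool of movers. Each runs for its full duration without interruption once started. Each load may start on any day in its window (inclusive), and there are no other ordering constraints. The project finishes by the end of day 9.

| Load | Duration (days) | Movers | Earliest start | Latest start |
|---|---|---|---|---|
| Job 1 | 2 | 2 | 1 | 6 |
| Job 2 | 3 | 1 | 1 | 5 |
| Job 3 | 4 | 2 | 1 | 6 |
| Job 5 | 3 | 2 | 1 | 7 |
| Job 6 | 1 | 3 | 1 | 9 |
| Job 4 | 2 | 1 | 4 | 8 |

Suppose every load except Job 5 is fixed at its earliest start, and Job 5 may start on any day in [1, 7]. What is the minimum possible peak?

Job 5@1: d1:10  d2:7  d3:5  d4:3  d5:1  d6:0  d7:0  d8:0  d9:0 → peak 10
Job 5@2: d1:8  d2:7  d3:5  d4:5  d5:1  d6:0  d7:0  d8:0  d9:0 → peak 8
Job 5@3: d1:8  d2:5  d3:5  d4:5  d5:3  d6:0  d7:0  d8:0  d9:0 → peak 8
Job 5@4: d1:8  d2:5  d3:3  d4:5  d5:3  d6:2  d7:0  d8:0  d9:0 → peak 8
Job 5@5: d1:8  d2:5  d3:3  d4:3  d5:3  d6:2  d7:2  d8:0  d9:0 → peak 8
Job 5@6: d1:8  d2:5  d3:3  d4:3  d5:1  d6:2  d7:2  d8:2  d9:0 → peak 8
Job 5@7: d1:8  d2:5  d3:3  d4:3  d5:1  d6:0  d7:2  d8:2  d9:2 → peak 8
Best is Job 5@2, peak 8.

8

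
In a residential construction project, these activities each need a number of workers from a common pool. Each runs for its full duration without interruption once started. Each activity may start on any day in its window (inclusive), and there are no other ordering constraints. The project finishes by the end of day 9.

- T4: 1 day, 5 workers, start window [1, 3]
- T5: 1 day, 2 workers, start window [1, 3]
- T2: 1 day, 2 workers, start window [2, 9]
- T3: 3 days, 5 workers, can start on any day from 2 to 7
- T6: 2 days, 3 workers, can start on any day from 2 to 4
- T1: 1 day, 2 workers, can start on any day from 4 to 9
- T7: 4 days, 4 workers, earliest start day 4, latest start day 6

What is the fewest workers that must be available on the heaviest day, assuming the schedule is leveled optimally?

Early-start (T4@1, T5@1, T2@2, T3@2, T6@2, T1@4, T7@4) gives peak 11: d1:7  d2:10  d3:8  d4:11  d5:4  d6:4  d7:4  d8:0  d9:0.
Shift T6→3, T1→5, T7→5.
Schedule T4@1, T5@1, T2@2, T3@2, T6@3, T1@5, T7@5: d1:7  d2:7  d3:8  d4:8  d5:6  d6:4  d7:4  d8:4  d9:0 — peak 8.

8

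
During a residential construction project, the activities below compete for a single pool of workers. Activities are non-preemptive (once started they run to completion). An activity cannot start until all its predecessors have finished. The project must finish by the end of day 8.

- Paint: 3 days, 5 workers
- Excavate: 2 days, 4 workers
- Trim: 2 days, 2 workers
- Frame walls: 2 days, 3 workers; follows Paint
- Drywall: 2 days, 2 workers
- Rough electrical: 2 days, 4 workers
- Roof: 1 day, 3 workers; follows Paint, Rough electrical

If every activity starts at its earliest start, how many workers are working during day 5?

3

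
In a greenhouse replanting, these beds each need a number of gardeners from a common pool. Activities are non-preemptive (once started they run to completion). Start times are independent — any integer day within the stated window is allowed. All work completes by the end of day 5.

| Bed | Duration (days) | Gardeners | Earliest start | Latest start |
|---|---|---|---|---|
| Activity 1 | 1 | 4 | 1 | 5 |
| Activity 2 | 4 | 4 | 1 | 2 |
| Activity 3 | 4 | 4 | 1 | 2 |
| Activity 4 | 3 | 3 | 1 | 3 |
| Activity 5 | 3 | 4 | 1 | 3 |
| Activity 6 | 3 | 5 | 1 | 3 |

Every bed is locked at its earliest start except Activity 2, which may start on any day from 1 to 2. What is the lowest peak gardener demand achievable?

20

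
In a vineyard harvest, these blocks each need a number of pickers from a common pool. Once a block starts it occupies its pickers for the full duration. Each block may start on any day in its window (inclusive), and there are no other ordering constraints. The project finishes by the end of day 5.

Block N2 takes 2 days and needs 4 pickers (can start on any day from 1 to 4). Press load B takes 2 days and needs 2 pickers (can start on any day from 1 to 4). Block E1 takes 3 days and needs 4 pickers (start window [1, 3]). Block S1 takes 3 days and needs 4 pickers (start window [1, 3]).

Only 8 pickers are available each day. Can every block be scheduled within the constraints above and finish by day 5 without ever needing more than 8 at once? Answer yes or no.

yes

Schedule Block N2@1, Press load B@1, Block E1@3, Block S1@3: d1:6  d2:6  d3:8  d4:8  d5:8 — peak 8 ≤ 8.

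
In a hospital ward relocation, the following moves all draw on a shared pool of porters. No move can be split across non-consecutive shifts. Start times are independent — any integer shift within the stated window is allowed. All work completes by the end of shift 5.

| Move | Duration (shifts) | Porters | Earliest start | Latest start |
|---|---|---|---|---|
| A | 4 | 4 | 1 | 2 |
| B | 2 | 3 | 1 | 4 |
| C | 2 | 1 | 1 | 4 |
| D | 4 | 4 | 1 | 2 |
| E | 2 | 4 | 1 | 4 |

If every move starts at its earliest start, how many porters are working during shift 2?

16

At early start, shift 2 has: A, B, C, D, E.
Demand: 4 + 3 + 1 + 4 + 4 = 16.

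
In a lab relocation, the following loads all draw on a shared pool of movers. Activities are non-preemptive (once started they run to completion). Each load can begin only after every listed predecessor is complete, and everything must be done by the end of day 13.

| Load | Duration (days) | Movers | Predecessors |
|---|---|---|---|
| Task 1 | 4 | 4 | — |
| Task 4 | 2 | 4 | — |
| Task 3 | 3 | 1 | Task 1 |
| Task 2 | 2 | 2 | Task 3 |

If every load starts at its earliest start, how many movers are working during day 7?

At early start, day 7 has: Task 3.
Demand: 1 = 1.

1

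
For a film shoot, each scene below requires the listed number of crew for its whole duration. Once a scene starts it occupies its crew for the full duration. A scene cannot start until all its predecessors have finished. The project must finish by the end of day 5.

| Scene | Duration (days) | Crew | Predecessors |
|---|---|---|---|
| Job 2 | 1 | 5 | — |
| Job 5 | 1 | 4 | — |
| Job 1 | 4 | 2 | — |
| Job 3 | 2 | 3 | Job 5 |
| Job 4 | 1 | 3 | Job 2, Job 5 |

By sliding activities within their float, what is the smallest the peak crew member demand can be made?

6

Early-start (Job 2@1, Job 5@1, Job 1@1, Job 3@2, Job 4@2) gives peak 11: d1:11  d2:8  d3:5  d4:2  d5:0.
Shift Job 5→2, Job 1→2, Job 3→3, Job 4→5.
Schedule Job 2@1, Job 5@2, Job 1@2, Job 3@3, Job 4@5: d1:5  d2:6  d3:5  d4:5  d5:5 — peak 6.
Total crew member-days = 26 over 5 days ⇒ peak ≥ ⌈26/5⌉ = 6, so 6 is optimal.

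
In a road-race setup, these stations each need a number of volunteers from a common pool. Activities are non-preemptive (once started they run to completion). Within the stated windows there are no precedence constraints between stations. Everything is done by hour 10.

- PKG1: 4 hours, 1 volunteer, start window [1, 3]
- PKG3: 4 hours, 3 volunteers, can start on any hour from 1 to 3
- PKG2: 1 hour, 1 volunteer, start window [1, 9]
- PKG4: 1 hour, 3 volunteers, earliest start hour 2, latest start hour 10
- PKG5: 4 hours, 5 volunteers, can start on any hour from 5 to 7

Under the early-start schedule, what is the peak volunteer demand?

7

Early-start schedule: PKG1@1, PKG3@1, PKG2@1, PKG4@2, PKG5@5.
Load per hour: hour 1: 5, hour 2: 7, hour 3: 4, hour 4: 4, hour 5: 5, hour 6: 5, hour 7: 5, hour 8: 5, hour 9: 0, hour 10: 0.
Peak is 7.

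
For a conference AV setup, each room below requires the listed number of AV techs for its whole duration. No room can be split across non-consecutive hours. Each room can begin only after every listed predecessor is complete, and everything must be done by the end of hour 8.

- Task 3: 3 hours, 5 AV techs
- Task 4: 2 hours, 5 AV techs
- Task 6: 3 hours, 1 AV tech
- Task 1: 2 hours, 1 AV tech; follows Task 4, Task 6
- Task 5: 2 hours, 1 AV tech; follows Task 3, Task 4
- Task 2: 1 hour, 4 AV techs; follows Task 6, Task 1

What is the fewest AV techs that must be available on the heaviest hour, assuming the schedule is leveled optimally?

6

Early-start (Task 3@1, Task 4@1, Task 6@1, Task 1@4, Task 5@4, Task 2@6) gives peak 11: h1:11  h2:11  h3:6  h4:2  h5:2  h6:4  h7:0  h8:0.
Shift Task 4→4, Task 1→6, Task 5→6, Task 2→8.
Schedule Task 3@1, Task 4@4, Task 6@1, Task 1@6, Task 5@6, Task 2@8: h1:6  h2:6  h3:6  h4:5  h5:5  h6:2  h7:2  h8:4 — peak 6.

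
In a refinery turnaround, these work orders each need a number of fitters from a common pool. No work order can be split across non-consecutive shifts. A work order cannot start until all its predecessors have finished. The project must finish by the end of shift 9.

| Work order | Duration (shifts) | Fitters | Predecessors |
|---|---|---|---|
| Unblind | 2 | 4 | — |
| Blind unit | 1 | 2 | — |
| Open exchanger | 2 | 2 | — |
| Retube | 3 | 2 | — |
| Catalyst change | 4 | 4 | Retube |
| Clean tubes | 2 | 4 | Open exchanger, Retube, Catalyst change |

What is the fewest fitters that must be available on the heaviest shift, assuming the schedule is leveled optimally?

Early-start (Unblind@1, Blind unit@1, Open exchanger@1, Retube@1, Catalyst change@4, Clean tubes@8) gives peak 10: s1:10  s2:8  s3:2  s4:4  s5:4  s6:4  s7:4  s8:4  s9:4.
Shift Blind unit→3, Open exchanger→3.
Schedule Unblind@1, Blind unit@3, Open exchanger@3, Retube@1, Catalyst change@4, Clean tubes@8: s1:6  s2:6  s3:6  s4:6  s5:4  s6:4  s7:4  s8:4  s9:4 — peak 6.

6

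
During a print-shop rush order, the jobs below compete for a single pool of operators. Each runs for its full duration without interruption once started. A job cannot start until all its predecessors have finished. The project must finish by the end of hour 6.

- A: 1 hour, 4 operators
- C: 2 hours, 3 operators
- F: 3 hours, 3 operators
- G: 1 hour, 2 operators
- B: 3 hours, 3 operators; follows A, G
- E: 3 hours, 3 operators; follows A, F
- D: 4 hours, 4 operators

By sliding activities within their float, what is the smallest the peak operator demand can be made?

Early-start (A@1, C@1, F@1, G@1, B@2, E@4, D@1) gives peak 16: h1:16  h2:13  h3:10  h4:10  h5:3  h6:3.
Shift G→2, B→3, D→3.
Schedule A@1, C@1, F@1, G@2, B@3, E@4, D@3: h1:10  h2:8  h3:10  h4:10  h5:10  h6:7 — peak 10.
Total operator-hours = 55 over 6 hours ⇒ peak ≥ ⌈55/6⌉ = 10, so 10 is optimal.

10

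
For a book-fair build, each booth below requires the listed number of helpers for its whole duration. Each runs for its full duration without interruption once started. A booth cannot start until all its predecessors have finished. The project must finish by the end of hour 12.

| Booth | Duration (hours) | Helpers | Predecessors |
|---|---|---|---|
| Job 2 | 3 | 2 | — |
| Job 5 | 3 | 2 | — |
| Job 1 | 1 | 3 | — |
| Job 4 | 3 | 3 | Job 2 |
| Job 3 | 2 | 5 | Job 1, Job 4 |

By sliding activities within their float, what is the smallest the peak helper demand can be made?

5

Early-start (Job 2@1, Job 5@1, Job 1@1, Job 4@4, Job 3@7) gives peak 7: h1:7  h2:4  h3:4  h4:3  h5:3  h6:3  h7:5  h8:5  h9:0  h10:0  h11:0  h12:0.
Shift Job 1→4, Job 4→5, Job 3→8.
Schedule Job 2@1, Job 5@1, Job 1@4, Job 4@5, Job 3@8: h1:4  h2:4  h3:4  h4:3  h5:3  h6:3  h7:3  h8:5  h9:5  h10:0  h11:0  h12:0 — peak 5.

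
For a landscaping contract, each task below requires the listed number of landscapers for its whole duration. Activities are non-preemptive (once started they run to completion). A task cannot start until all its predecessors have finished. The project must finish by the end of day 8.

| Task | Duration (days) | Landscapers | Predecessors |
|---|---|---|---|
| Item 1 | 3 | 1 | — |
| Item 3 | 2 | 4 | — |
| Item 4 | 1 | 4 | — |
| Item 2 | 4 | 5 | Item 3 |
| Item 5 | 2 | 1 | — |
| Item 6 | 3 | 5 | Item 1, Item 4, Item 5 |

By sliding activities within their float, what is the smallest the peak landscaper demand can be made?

10

Schedule Item 1@1, Item 3@1, Item 4@1, Item 2@3, Item 5@1, Item 6@4: d1:10  d2:6  d3:6  d4:10  d5:10  d6:10  d7:0  d8:0 — peak 10.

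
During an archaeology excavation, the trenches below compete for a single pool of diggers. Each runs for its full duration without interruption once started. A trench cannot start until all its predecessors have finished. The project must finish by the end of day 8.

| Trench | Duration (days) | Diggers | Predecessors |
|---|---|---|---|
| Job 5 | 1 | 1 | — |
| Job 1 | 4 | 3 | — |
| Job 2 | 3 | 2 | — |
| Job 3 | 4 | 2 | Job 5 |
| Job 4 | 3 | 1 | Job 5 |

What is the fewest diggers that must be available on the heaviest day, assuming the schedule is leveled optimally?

4

Early-start (Job 5@1, Job 1@1, Job 2@1, Job 3@2, Job 4@2) gives peak 8: d1:6  d2:8  d3:8  d4:6  d5:2  d6:0  d7:0  d8:0.
Shift Job 2→5, Job 3→5.
Schedule Job 5@1, Job 1@1, Job 2@5, Job 3@5, Job 4@2: d1:4  d2:4  d3:4  d4:4  d5:4  d6:4  d7:4  d8:2 — peak 4.
Total digger-days = 30 over 8 days ⇒ peak ≥ ⌈30/8⌉ = 4, so 4 is optimal.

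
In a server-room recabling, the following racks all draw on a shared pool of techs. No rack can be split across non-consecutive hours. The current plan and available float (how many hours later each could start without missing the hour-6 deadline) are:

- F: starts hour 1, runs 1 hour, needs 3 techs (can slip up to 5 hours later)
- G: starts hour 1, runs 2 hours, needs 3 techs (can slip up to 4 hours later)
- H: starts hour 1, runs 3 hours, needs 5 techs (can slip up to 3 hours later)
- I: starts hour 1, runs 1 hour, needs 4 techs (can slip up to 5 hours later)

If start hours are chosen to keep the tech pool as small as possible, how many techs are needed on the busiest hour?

Early-start (F@1, G@1, H@1, I@1) gives peak 15: h1:15  h2:8  h3:5  h4:0  h5:0  h6:0.
Shift H→3, I→6.
Schedule F@1, G@1, H@3, I@6: h1:6  h2:3  h3:5  h4:5  h5:5  h6:4 — peak 6.

6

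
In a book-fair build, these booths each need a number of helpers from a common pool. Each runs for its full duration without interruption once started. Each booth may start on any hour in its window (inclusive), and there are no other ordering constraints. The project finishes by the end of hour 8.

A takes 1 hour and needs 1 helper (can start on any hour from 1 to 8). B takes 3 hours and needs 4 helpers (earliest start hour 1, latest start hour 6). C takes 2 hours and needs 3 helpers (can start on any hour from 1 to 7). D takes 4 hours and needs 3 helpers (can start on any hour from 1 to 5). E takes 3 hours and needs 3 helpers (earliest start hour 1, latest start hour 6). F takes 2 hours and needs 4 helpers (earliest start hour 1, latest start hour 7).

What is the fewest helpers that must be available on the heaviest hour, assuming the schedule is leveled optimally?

7

Early-start (A@1, B@1, C@1, D@1, E@1, F@1) gives peak 18: h1:18  h2:17  h3:10  h4:3  h5:0  h6:0  h7:0  h8:0.
Shift C→2, D→4, E→4, F→7.
Schedule A@1, B@1, C@2, D@4, E@4, F@7: h1:5  h2:7  h3:7  h4:6  h5:6  h6:6  h7:7  h8:4 — peak 7.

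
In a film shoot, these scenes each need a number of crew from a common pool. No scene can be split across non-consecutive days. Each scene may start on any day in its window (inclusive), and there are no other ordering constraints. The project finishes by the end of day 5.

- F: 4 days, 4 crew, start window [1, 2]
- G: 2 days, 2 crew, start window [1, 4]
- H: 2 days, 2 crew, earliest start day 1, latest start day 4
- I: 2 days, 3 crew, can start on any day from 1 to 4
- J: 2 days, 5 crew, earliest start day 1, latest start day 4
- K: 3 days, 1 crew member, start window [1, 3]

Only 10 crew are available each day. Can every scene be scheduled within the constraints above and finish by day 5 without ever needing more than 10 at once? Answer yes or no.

The minimum achievable peak is 11; 10 < 11, so no feasible schedule stays within the cap.

no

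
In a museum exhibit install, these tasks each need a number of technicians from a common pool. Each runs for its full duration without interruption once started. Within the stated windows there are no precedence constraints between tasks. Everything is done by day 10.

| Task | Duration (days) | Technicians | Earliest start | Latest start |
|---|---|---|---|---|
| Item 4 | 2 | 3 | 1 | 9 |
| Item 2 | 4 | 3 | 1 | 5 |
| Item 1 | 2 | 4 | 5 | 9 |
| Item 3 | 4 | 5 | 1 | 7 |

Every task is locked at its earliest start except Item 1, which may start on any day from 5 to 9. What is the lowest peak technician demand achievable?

11

Item 1@5: d1:11  d2:11  d3:8  d4:8  d5:4  d6:4  d7:0  d8:0  d9:0  d10:0 → peak 11
Item 1@6: d1:11  d2:11  d3:8  d4:8  d5:0  d6:4  d7:4  d8:0  d9:0  d10:0 → peak 11
Item 1@7: d1:11  d2:11  d3:8  d4:8  d5:0  d6:0  d7:4  d8:4  d9:0  d10:0 → peak 11
Item 1@8: d1:11  d2:11  d3:8  d4:8  d5:0  d6:0  d7:0  d8:4  d9:4  d10:0 → peak 11
Item 1@9: d1:11  d2:11  d3:8  d4:8  d5:0  d6:0  d7:0  d8:0  d9:4  d10:4 → peak 11
Best is Item 1@5, peak 11.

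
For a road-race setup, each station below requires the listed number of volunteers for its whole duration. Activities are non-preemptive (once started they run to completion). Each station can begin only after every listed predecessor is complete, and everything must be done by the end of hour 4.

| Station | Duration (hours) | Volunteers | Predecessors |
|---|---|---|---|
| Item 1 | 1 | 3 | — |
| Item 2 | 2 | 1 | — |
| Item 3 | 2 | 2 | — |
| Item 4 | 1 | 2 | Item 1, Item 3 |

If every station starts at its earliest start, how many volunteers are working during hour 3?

2

At early start, hour 3 has: Item 4.
Demand: 2 = 2.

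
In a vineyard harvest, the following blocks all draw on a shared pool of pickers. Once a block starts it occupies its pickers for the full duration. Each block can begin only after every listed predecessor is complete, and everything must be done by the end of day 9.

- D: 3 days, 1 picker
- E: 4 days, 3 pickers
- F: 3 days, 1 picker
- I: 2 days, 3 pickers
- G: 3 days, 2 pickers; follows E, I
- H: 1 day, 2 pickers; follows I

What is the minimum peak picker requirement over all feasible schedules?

Early-start (D@1, E@1, F@1, I@1, G@5, H@3) gives peak 8: d1:8  d2:8  d3:7  d4:3  d5:2  d6:2  d7:2  d8:0  d9:0.
Shift F→4, I→5, G→7, H→7.
Schedule D@1, E@1, F@4, I@5, G@7, H@7: d1:4  d2:4  d3:4  d4:4  d5:4  d6:4  d7:4  d8:2  d9:2 — peak 4.
Total picker-days = 32 over 9 days ⇒ peak ≥ ⌈32/9⌉ = 4, so 4 is optimal.

4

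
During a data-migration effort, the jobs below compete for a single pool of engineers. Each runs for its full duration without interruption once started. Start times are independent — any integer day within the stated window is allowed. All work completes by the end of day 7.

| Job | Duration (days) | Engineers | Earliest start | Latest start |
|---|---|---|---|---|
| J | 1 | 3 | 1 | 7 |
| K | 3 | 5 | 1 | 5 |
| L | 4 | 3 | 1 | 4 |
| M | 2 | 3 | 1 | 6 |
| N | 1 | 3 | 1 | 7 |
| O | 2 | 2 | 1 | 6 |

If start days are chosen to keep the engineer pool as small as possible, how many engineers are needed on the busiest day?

7

Early-start (J@1, K@1, L@1, M@1, N@1, O@1) gives peak 19: d1:19  d2:13  d3:8  d4:3  d5:0  d6:0  d7:0.
Shift K→5, M→2, N→4, O→5.
Schedule J@1, K@5, L@1, M@2, N@4, O@5: d1:6  d2:6  d3:6  d4:6  d5:7  d6:7  d7:5 — peak 7.
Total engineer-days = 43 over 7 days ⇒ peak ≥ ⌈43/7⌉ = 7, so 7 is optimal.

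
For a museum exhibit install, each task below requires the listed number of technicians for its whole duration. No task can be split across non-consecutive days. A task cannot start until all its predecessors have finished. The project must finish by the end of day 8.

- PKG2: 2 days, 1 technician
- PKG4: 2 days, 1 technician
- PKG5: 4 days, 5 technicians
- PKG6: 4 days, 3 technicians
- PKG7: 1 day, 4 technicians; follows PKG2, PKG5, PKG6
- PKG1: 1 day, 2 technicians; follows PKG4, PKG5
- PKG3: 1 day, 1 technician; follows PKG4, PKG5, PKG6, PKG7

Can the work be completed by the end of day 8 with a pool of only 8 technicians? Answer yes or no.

yes

Schedule PKG2@1, PKG4@1, PKG5@1, PKG6@3, PKG7@7, PKG1@5, PKG3@8: d1:7  d2:7  d3:8  d4:8  d5:5  d6:3  d7:4  d8:1 — peak 8 ≤ 8.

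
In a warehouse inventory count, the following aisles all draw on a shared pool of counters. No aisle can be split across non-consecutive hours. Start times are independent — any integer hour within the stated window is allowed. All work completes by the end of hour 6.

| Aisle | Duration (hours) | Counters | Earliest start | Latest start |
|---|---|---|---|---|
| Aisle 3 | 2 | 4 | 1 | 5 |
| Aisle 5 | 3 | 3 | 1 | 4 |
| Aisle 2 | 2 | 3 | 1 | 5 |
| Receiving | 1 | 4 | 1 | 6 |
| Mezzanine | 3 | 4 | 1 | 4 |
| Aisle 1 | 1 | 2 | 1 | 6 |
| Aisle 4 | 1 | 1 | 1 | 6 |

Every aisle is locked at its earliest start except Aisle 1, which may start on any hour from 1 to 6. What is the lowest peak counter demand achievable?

19

Aisle 1@1: h1:21  h2:14  h3:7  h4:0  h5:0  h6:0 → peak 21
Aisle 1@2: h1:19  h2:16  h3:7  h4:0  h5:0  h6:0 → peak 19
Aisle 1@3: h1:19  h2:14  h3:9  h4:0  h5:0  h6:0 → peak 19
Aisle 1@4: h1:19  h2:14  h3:7  h4:2  h5:0  h6:0 → peak 19
Aisle 1@5: h1:19  h2:14  h3:7  h4:0  h5:2  h6:0 → peak 19
Aisle 1@6: h1:19  h2:14  h3:7  h4:0  h5:0  h6:2 → peak 19
Best is Aisle 1@2, peak 19.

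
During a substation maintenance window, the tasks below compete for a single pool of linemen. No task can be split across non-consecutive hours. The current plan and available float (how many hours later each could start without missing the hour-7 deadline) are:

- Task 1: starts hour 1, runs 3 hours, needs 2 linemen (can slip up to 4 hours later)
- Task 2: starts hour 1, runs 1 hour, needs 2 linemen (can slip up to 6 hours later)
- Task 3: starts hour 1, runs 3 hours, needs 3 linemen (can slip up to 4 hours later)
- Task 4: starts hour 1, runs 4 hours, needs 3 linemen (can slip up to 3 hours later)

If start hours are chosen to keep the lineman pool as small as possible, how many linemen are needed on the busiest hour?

5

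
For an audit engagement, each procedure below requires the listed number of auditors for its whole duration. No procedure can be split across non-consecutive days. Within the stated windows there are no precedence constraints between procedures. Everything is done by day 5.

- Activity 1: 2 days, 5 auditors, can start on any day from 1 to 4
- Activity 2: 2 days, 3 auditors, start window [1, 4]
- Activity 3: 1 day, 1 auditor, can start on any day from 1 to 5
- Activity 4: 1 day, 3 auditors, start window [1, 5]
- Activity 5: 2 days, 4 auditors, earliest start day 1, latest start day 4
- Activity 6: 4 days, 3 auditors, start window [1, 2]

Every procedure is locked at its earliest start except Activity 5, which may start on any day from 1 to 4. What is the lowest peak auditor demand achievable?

Activity 5@1: d1:19  d2:15  d3:3  d4:3  d5:0 → peak 19
Activity 5@2: d1:15  d2:15  d3:7  d4:3  d5:0 → peak 15
Activity 5@3: d1:15  d2:11  d3:7  d4:7  d5:0 → peak 15
Activity 5@4: d1:15  d2:11  d3:3  d4:7  d5:4 → peak 15
Best is Activity 5@2, peak 15.

15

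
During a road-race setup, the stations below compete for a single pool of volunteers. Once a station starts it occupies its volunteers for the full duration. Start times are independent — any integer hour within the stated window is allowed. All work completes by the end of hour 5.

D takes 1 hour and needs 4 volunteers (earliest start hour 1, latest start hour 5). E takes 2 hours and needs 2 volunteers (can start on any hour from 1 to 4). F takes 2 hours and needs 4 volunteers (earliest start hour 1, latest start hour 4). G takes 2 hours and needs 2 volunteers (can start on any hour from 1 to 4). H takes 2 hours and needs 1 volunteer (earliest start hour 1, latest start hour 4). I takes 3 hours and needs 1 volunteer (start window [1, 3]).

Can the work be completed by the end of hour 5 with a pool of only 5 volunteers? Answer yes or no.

yes

Schedule D@1, E@2, F@4, G@2, H@1, I@3: h1:5  h2:5  h3:5  h4:5  h5:5 — peak 5 ≤ 5.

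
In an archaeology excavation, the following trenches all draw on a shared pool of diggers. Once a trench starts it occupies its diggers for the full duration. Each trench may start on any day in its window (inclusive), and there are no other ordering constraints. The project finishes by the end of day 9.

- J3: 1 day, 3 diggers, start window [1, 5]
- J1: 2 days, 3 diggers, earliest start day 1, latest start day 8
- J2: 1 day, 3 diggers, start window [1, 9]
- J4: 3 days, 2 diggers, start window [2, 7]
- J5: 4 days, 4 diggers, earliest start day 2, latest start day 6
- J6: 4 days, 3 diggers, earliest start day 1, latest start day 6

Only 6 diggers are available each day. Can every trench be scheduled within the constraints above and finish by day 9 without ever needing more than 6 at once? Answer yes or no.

Schedule J3@1, J1@1, J2@3, J4@4, J5@6, J6@2: d1:6  d2:6  d3:6  d4:5  d5:5  d6:6  d7:4  d8:4  d9:4 — peak 6 ≤ 6.

yes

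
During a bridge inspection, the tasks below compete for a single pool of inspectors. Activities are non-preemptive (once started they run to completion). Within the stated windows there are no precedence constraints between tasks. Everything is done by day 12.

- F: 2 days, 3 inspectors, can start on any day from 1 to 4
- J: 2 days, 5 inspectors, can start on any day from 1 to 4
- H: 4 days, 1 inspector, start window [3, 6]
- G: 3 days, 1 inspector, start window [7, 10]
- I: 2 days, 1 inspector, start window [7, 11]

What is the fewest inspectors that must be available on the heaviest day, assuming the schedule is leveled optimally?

5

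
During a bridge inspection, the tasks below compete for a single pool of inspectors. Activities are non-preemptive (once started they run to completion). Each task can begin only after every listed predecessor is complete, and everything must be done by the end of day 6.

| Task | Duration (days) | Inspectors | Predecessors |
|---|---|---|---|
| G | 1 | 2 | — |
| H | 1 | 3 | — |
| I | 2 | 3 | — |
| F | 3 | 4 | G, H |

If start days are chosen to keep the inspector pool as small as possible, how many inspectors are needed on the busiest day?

Early-start (G@1, H@1, I@1, F@2) gives peak 8: d1:8  d2:7  d3:4  d4:4  d5:0  d6:0.
Shift I→2, F→4.
Schedule G@1, H@1, I@2, F@4: d1:5  d2:3  d3:3  d4:4  d5:4  d6:4 — peak 5.

5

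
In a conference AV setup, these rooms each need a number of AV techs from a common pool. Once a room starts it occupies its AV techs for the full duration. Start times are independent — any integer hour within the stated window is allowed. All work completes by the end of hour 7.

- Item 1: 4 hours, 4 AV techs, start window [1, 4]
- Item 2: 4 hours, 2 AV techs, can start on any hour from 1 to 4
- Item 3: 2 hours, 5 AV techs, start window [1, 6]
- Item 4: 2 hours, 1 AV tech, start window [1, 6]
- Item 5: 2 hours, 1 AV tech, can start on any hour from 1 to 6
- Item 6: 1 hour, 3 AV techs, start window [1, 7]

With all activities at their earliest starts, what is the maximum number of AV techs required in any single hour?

16

Early-start schedule: Item 1@1, Item 2@1, Item 3@1, Item 4@1, Item 5@1, Item 6@1.
Load per hour: hour 1: 16, hour 2: 13, hour 3: 6, hour 4: 6, hour 5: 0, hour 6: 0, hour 7: 0.
Peak is 16.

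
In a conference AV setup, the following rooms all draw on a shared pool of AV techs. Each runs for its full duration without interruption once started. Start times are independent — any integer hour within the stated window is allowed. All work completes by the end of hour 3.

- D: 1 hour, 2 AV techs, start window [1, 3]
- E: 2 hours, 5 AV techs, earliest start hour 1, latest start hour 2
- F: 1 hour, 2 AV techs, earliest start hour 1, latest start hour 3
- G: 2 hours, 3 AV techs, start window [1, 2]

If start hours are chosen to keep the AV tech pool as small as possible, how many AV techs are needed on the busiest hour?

Early-start (D@1, E@1, F@1, G@1) gives peak 12: h1:12  h2:8  h3:0.
Shift F→3, G→2.
Schedule D@1, E@1, F@3, G@2: h1:7  h2:8  h3:5 — peak 8.

8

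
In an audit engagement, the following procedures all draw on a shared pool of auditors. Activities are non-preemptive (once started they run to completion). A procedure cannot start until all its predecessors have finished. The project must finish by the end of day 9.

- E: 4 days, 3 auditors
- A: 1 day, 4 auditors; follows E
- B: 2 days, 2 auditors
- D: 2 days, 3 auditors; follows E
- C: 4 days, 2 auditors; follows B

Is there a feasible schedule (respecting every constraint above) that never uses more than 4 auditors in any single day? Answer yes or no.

no

The minimum achievable peak is 5; 4 < 5, so no feasible schedule stays within the cap.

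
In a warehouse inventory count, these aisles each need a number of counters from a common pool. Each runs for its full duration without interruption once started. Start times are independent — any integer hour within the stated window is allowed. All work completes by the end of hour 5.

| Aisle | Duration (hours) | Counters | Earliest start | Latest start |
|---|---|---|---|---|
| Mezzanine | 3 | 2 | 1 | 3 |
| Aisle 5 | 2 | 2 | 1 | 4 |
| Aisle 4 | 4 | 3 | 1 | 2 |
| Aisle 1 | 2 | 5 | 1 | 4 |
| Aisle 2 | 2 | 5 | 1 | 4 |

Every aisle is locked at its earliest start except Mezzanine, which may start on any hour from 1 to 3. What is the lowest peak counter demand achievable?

Mezzanine@1: h1:17  h2:17  h3:5  h4:3  h5:0 → peak 17
Mezzanine@2: h1:15  h2:17  h3:5  h4:5  h5:0 → peak 17
Mezzanine@3: h1:15  h2:15  h3:5  h4:5  h5:2 → peak 15
Best is Mezzanine@3, peak 15.

15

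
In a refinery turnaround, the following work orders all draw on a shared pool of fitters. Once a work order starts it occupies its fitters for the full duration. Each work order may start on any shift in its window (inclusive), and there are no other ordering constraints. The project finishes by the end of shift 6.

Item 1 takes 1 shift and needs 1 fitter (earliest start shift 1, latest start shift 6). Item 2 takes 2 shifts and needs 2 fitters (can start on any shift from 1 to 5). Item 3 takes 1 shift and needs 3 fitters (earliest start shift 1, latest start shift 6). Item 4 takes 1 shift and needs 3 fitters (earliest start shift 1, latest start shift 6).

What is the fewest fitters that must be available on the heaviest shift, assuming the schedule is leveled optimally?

3

Early-start (Item 1@1, Item 2@1, Item 3@1, Item 4@1) gives peak 9: s1:9  s2:2  s3:0  s4:0  s5:0  s6:0.
Shift Item 3→3, Item 4→4.
Schedule Item 1@1, Item 2@1, Item 3@3, Item 4@4: s1:3  s2:2  s3:3  s4:3  s5:0  s6:0 — peak 3.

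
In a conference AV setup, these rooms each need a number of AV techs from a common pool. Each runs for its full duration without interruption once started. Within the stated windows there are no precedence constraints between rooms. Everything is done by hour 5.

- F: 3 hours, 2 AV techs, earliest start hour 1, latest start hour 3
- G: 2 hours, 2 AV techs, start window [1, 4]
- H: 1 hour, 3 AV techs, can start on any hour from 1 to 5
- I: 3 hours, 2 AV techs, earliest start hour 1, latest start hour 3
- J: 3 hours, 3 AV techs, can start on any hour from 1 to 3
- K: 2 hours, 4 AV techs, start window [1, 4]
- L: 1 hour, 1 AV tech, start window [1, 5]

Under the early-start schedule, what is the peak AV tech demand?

Early-start schedule: F@1, G@1, H@1, I@1, J@1, K@1, L@1.
Load per hour: hour 1: 17, hour 2: 13, hour 3: 7, hour 4: 0, hour 5: 0.
Peak is 17.

17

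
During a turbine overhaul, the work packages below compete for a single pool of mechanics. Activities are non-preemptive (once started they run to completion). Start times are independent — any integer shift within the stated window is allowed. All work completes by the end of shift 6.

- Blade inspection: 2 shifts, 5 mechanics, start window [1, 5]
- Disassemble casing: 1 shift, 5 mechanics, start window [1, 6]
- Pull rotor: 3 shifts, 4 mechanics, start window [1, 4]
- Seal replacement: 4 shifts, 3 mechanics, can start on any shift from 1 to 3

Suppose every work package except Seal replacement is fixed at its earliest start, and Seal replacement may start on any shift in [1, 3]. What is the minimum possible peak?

14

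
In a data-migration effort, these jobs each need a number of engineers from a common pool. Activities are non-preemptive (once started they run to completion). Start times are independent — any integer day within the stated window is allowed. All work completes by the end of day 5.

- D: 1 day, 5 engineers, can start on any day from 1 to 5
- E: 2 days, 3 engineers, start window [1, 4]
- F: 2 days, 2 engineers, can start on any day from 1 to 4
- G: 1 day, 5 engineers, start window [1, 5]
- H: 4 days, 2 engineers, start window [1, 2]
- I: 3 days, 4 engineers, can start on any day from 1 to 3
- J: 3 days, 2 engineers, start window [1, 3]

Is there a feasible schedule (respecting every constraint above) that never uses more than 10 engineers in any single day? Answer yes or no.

Schedule D@1, E@1, F@2, G@5, H@1, I@3, J@2: d1:10  d2:9  d3:10  d4:8  d5:9 — peak 10 ≤ 10.

yes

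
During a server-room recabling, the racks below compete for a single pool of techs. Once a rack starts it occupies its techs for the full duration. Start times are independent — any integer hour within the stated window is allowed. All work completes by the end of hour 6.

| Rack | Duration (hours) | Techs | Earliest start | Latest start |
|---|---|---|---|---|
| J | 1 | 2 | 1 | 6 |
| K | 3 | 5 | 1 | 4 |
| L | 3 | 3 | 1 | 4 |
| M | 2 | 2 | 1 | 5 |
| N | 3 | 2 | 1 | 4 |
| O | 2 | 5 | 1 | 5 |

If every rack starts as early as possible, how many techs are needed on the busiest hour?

19

Early-start schedule: J@1, K@1, L@1, M@1, N@1, O@1.
Load per hour: hour 1: 19, hour 2: 17, hour 3: 10, hour 4: 0, hour 5: 0, hour 6: 0.
Peak is 19.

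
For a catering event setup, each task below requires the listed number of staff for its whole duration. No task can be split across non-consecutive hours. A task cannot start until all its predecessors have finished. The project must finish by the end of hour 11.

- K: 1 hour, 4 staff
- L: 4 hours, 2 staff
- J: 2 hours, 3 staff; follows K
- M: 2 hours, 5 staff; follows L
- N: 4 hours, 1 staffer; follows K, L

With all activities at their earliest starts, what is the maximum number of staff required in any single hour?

6

Early-start schedule: K@1, L@1, J@2, M@5, N@5.
Load per hour: hour 1: 6, hour 2: 5, hour 3: 5, hour 4: 2, hour 5: 6, hour 6: 6, hour 7: 1, hour 8: 1, hour 9: 0, hour 10: 0, hour 11: 0.
Peak is 6.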